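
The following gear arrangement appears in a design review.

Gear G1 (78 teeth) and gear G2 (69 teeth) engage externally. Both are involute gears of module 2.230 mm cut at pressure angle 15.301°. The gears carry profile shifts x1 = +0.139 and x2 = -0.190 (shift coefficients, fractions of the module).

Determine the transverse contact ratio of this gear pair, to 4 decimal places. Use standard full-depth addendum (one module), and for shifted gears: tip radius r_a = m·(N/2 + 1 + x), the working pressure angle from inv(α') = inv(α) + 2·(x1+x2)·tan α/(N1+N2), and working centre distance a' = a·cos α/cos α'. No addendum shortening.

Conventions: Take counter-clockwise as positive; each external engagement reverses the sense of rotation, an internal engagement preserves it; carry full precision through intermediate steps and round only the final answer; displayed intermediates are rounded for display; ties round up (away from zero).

2.1812

single-mesh involute tooth geometry (78T engaging 69T at module 2.230)
base radii: r_b1 = 83.887158, r_b2 = 74.207871
tip radii: r_a1 = 89.509970, r_a2 = 78.741300
inv(α') = inv(15.301°) + 2·(+0.139-0.190)·tan α/(78+69) = 0.00634514  ⇒  α' = 15.15421°
a' = a·cos α / cos α' = 163.9050·cos 15.301°/cos 15.15421° = 163.790736
action lengths: √(r_a1²−r_b1²) = 31.224661, √(r_a2²−r_b2²) = 26.332191
base pitch p_b = π·m·cos α = 6.757417
CR = (31.224661 + 26.332191 − 163.790736·sin 15.15421°)/6.757417 = 2.181161
contact ratio ≈ 2.1812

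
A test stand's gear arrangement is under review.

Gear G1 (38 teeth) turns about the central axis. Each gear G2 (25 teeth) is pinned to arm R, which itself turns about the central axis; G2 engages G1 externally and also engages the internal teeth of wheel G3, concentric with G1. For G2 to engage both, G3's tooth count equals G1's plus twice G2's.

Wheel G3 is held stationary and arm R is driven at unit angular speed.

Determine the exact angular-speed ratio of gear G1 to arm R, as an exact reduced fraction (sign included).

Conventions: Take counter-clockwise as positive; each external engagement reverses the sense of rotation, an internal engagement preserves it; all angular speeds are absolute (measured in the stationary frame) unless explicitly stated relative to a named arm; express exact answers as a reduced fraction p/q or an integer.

topology: planetary set — G1 38T / G2 25T / G3 88T, arm = carrier (Willis)
ring teeth: 38 + 2·25 = 88
38(ω_sun−ω_arm) = −88(ω_ring−ω_arm),  ω_ring = 0, ω_arm = 1
ω_sun = 1 − (88/38)(0−1) = 63/19
ω_out/ω_in = 63/19

63/19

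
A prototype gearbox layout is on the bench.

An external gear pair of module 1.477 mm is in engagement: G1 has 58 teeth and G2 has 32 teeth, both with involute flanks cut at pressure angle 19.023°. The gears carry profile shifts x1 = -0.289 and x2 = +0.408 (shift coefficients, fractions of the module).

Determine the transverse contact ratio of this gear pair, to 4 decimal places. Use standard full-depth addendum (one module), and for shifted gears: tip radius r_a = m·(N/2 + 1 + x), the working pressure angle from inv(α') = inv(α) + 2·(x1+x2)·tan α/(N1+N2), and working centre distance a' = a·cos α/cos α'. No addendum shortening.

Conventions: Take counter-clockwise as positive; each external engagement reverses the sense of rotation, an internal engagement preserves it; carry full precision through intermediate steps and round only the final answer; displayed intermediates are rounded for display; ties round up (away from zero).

1.6972

single-mesh involute tooth geometry (58T engaging 32T at module 1.477)
base radii: r_b1 = 40.493796, r_b2 = 22.341405
tip radii: r_a1 = 43.883147, r_a2 = 25.711616
inv(α') = inv(19.023°) + 2·(-0.289+0.408)·tan α/(58+32) = 0.01367445  ⇒  α' = 19.45194°
a' = a·cos α / cos α' = 66.4650·cos 19.023°/cos 19.45194° = 66.638869
action lengths: √(r_a1²−r_b1²) = 16.911034, √(r_a2²−r_b2²) = 12.725912
base pitch p_b = π·m·cos α = 4.386725
CR = (16.911034 + 12.725912 − 66.638869·sin 19.45194°)/4.386725 = 1.697197
contact ratio ≈ 1.6972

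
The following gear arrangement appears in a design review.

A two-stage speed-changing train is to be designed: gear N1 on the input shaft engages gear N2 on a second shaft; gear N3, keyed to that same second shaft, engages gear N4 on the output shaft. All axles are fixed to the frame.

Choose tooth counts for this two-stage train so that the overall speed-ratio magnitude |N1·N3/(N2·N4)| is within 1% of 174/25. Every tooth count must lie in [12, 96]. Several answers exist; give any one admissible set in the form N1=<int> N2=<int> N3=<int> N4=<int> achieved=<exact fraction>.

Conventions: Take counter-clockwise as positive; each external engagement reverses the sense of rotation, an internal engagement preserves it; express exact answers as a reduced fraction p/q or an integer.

class = fixed-axis compound train [2-stage, 174/25 wanted]
target = 174/25 in lowest terms: an exact hit needs N1·N3 = k·174 and N2·N4 = k·25 for one integer k, every count in [12, 96]; additionally prefer no 1:1 stage (N1 ≠ N2, N3 ≠ N4)
k = 1…8: no 1:1-free in-range split of k·174 and k·25 into factor pairs; take k = 9
k = 9: N1·N3 = 1566 = 18·87, N2·N4 = 225 = 15·15
achieved = 18·87/(15·15) = 174/25; |achieved − target| = 0 ≤ 87/1250 ✓

N1=18 N2=15 N3=87 N4=15 achieved=174/25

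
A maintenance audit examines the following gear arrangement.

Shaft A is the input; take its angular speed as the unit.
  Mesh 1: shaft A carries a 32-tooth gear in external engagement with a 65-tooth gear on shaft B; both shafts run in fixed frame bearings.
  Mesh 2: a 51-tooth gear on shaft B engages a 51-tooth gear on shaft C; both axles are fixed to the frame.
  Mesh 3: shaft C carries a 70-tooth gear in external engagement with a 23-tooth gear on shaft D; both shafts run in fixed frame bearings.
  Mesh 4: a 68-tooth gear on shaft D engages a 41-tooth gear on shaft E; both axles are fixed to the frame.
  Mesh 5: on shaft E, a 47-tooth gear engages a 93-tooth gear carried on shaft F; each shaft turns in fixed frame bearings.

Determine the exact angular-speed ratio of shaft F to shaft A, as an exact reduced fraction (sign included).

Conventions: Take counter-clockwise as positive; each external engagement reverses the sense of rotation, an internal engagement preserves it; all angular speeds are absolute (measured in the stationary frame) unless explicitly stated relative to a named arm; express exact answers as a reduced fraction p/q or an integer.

class = fixed-axis compound train [5 meshes; 5 ratios multiply, 5 sense flips]
mesh 1 [32T→65T]: running ratio 32/65, sense −
mesh 2 [51T→51T]: running ratio 32/65, sense +
mesh 3 [70T→23T]: running ratio 448/299, sense −
mesh 4 [68T→41T]: running ratio 30464/12259, sense +
mesh 5 [47T→93T]: running ratio 1431808/1140087, sense −
ω_out/ω_in = -1431808/1140087

-1431808/1140087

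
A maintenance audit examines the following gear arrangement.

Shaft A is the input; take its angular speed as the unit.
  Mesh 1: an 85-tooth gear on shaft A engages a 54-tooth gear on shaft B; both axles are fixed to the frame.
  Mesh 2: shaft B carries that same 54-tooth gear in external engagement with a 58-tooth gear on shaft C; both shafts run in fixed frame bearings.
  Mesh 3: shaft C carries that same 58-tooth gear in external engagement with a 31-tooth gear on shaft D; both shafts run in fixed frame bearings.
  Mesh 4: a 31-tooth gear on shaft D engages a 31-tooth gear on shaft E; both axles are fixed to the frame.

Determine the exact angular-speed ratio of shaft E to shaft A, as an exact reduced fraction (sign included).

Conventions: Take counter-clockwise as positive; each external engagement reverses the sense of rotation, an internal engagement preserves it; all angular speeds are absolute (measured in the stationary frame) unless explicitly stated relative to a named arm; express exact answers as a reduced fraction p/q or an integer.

class = fixed-axis compound train [4 meshes; 4 ratios multiply, 4 sense flips]
mesh 1 [85T→54T]: running ratio 85/54, sense −
mesh 2 [54T→58T]: running ratio 85/58, sense +
mesh 3 [58T→31T]: running ratio 85/31, sense −
mesh 4 [31T→31T]: running ratio 85/31, sense +
ω_out/ω_in = 85/31

85/31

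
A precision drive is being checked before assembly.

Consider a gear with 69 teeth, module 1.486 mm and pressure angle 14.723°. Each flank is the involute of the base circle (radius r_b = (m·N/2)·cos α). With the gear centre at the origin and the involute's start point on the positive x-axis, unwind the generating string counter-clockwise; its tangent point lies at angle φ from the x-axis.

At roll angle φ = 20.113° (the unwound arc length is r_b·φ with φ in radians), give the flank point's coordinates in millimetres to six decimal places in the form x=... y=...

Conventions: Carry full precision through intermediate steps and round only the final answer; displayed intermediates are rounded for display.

recognized (one wheel, involute flank): single-mesh tooth geometry, m = 1.486, N = 69
pitch radius r_p = m·N/2 = 1.486·69/2 = 51.267000
base radius r_b = r_p·cos α = 51.267000·cos 14.723° = 49.583690
roll angle φ = 20.113° = 0.35103807 rad
x = r_b·(cos φ + φ·sin φ) = 52.545258
y = r_b·(sin φ − φ·cos φ) = 0.706186

x=52.545258 y=0.706186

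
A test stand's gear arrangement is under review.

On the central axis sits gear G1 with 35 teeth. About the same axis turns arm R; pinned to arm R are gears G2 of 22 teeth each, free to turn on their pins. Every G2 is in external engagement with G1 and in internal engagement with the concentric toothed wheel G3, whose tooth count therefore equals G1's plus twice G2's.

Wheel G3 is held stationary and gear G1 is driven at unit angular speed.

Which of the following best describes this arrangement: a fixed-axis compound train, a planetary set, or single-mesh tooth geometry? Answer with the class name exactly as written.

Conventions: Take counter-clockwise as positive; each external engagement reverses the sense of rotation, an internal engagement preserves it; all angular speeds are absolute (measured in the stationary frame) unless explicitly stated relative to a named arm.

planetary set

recognized (axles ride arm R): planetary set, 35/22/79 teeth
classification: planetary set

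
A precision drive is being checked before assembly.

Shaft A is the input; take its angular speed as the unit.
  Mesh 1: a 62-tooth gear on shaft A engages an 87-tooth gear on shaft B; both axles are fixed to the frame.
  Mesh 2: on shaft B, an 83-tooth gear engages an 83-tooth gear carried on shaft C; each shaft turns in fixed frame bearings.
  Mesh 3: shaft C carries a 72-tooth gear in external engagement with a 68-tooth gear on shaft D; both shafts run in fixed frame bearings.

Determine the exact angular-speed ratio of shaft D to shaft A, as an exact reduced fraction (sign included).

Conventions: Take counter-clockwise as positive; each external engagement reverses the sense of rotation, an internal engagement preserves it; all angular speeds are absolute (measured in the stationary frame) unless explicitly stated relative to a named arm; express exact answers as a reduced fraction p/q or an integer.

-372/493

class = fixed-axis compound train [3 meshes; 3 ratios multiply, 3 sense flips]
mesh 1 [62T→87T]: running ratio 62/87, sense −
mesh 2 [83T→83T]: running ratio 62/87, sense +
mesh 3 [72T→68T]: running ratio 372/493, sense −
ω_out/ω_in = -372/493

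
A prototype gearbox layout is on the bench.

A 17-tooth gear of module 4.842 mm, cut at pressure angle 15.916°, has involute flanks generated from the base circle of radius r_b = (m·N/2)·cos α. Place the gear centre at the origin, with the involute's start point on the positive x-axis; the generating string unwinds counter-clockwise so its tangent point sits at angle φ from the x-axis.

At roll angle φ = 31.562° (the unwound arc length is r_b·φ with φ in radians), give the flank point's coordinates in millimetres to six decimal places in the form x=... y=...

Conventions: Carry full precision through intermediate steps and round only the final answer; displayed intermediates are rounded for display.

x=45.136412 y=2.139122

single-mesh involute tooth geometry (17T wheel at module 4.842)
pitch radius r_p = m·N/2 = 4.842·17/2 = 41.157000
base radius r_b = r_p·cos α = 41.157000·cos 15.916° = 39.579237
roll angle φ = 31.562° = 0.55086082 rad
x = r_b·(cos φ + φ·sin φ) = 45.136412
y = r_b·(sin φ − φ·cos φ) = 2.139122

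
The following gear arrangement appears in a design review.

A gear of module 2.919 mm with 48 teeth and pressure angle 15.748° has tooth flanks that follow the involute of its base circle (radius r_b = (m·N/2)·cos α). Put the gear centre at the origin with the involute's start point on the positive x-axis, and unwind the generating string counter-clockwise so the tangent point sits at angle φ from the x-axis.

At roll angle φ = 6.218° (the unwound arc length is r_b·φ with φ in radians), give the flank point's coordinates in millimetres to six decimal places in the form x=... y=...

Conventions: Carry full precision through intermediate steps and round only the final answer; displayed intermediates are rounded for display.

single-mesh involute tooth geometry (48T wheel at module 2.919)
pitch radius r_p = m·N/2 = 2.919·48/2 = 70.056000
base radius r_b = r_p·cos α = 70.056000·cos 15.748° = 67.426428
roll angle φ = 6.218° = 0.10852457 rad
x = r_b·(cos φ + φ·sin φ) = 67.822320
y = r_b·(sin φ − φ·cos φ) = 0.028693

x=67.822320 y=0.028693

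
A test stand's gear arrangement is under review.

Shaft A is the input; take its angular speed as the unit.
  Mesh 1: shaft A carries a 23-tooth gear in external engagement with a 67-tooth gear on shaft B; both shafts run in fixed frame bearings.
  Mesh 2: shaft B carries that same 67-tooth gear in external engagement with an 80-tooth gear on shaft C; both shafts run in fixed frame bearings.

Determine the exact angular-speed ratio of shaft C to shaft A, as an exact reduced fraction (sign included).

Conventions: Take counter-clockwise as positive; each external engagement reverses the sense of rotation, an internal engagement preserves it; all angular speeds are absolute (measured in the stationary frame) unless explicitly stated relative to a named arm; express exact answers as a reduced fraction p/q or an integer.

class = fixed-axis compound train [2 meshes; 2 ratios multiply, 2 sense flips]
mesh 1 [23T→67T]: running ratio 23/67, sense −
mesh 2 [67T→80T]: running ratio 23/80, sense +
ω_out/ω_in = 23/80

23/80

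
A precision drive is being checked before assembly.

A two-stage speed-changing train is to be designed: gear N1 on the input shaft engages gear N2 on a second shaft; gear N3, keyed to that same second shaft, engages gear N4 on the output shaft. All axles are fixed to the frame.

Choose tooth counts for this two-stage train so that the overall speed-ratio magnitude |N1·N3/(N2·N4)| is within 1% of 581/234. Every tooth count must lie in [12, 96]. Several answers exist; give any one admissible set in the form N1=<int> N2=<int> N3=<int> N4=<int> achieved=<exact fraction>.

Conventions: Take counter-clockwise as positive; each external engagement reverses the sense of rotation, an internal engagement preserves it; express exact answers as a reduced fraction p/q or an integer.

2-stage fixed-axis compound train for ratio 581/234
target = 581/234 in lowest terms: an exact hit needs N1·N3 = k·581 and N2·N4 = k·234 for one integer k, every count in [12, 96]; additionally prefer no 1:1 stage (N1 ≠ N2, N3 ≠ N4)
k = 1: no 1:1-free in-range split of k·581 and k·234 into factor pairs; take k = 2
k = 2: N1·N3 = 1162 = 14·83, N2·N4 = 468 = 12·39
achieved = 14·83/(12·39) = 581/234; |achieved − target| = 0 ≤ 581/23400 ✓

N1=14 N2=12 N3=83 N4=39 achieved=581/234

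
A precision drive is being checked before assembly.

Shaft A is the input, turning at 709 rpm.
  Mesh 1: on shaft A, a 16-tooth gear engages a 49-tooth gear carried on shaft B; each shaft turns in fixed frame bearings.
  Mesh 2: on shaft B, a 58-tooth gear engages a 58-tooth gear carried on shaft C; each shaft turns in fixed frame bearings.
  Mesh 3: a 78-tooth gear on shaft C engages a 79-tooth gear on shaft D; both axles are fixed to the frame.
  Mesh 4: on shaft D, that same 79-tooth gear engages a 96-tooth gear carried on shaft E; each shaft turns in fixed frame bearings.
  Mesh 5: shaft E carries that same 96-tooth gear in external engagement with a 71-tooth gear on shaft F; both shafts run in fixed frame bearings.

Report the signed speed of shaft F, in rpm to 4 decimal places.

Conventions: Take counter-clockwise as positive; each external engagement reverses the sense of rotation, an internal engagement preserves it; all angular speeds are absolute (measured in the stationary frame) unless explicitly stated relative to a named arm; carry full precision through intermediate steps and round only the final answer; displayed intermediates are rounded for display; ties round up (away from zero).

5-mesh fixed-axis compound train (all bearings frame-fixed)
mesh 1 [16T→49T]: ω = 709.0000×16/49 = 231.5102 rpm, sense flips to −
mesh 2 [58T→58T]: ω = 231.5102×58/58 = 231.5102 rpm, sense flips to +
mesh 3 [78T→79T]: ω = 231.5102×78/79 = 228.5797 rpm, sense flips to −
mesh 4 [79T→96T]: ω = 228.5797×79/96 = 188.1020 rpm, sense flips to +
mesh 5 [96T→71T]: ω = 188.1020×96/71 = 254.3352 rpm, sense flips to −
signed output speed = -254.3352 rpm

-254.3352 rpm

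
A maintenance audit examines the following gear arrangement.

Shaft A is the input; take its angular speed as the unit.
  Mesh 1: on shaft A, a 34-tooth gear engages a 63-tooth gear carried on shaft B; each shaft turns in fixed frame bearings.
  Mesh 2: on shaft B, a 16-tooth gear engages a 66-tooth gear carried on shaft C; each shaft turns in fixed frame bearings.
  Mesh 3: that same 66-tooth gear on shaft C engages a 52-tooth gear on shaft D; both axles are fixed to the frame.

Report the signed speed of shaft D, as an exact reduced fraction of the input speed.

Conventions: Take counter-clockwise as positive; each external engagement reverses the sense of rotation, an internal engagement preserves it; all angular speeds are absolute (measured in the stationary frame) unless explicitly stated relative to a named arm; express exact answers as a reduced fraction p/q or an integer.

-136/819

3-mesh fixed-axis compound train (all bearings frame-fixed)
mesh 1 [34T→63T]: |ω|/ω_in = 1×34/63 = 34/63, sense flips to −
mesh 2 [16T→66T]: |ω|/ω_in = (34/63)×16/66 = 272/2079, sense flips to +
mesh 3 [66T→52T]: |ω|/ω_in = (272/2079)×66/52 = 136/819, sense flips to −
signed output speed (× input speed) = -136/819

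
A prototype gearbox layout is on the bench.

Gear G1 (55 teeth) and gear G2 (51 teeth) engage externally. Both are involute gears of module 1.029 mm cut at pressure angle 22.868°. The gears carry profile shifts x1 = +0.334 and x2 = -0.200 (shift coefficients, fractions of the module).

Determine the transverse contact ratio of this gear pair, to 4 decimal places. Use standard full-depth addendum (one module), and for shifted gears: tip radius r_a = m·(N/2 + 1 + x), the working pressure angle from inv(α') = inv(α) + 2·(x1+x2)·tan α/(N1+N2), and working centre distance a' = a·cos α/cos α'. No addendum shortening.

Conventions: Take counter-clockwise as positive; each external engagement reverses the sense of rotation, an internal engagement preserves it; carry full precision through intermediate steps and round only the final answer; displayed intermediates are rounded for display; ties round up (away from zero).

topology: single-mesh involute geometry — m = 1.029, 55T/51T pair
base radii: r_b1 = 26.073390, r_b2 = 24.177143
tip radii: r_a1 = 29.670186, r_a2 = 27.062700
inv(α') = inv(22.868°) + 2·(+0.334-0.200)·tan α/(55+51) = 0.02370297  ⇒  α' = 23.20586°
a' = a·cos α / cos α' = 54.5370·cos 22.868°/cos 23.20586° = 54.673927
action lengths: √(r_a1²−r_b1²) = 14.159742, √(r_a2²−r_b2²) = 12.159584
base pitch p_b = π·m·cos α = 2.978617
CR = (14.159742 + 12.159584 − 54.673927·sin 23.20586°)/2.978617 = 1.603372
contact ratio ≈ 1.6034

1.6034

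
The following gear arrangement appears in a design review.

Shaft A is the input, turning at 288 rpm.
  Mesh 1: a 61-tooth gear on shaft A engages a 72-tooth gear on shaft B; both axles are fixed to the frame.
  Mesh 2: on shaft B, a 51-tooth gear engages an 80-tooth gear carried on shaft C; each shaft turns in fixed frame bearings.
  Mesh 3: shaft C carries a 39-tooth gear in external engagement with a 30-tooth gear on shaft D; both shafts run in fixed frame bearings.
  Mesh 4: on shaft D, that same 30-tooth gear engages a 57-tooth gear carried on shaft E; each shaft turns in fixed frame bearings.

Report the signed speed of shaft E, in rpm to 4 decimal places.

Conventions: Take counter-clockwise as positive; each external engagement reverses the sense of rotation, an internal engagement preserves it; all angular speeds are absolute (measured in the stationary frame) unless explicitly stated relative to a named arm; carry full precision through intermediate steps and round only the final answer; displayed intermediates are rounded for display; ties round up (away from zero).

+106.4289 rpm

recognized (5 fixed axles, 4 meshes): fixed-axis compound train
mesh 1 [61T→72T]: ω = 288.0000×61/72 = 244.0000 rpm, sense flips to −
mesh 2 [51T→80T]: ω = 244.0000×51/80 = 155.5500 rpm, sense flips to +
mesh 3 [39T→30T]: ω = 155.5500×39/30 = 202.2150 rpm, sense flips to −
mesh 4 [30T→57T]: ω = 202.2150×30/57 = 106.4289 rpm, sense flips to +
signed output speed = +106.4289 rpm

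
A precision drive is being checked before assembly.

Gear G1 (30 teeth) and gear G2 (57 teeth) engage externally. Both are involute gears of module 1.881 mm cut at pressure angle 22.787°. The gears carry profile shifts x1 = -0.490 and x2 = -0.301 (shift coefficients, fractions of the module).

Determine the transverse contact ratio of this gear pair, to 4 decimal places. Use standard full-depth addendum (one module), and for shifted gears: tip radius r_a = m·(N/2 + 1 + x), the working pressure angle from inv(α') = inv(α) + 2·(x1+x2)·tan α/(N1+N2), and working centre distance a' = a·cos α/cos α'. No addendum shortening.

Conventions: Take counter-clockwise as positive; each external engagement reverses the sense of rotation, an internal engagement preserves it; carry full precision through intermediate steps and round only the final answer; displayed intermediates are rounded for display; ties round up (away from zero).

topology: single-mesh involute geometry — m = 1.881, 30T/57T pair
base radii: r_b1 = 26.012849, r_b2 = 49.424413
tip radii: r_a1 = 29.174310, r_a2 = 54.923319
inv(α') = inv(22.787°) + 2·(-0.490-0.301)·tan α/(30+57) = 0.01474720  ⇒  α' = 19.93176°
a' = a·cos α / cos α' = 81.8235·cos 22.787°/cos 19.93176° = 80.243931
action lengths: √(r_a1²−r_b1²) = 13.208787, √(r_a2²−r_b2²) = 23.954089
base pitch p_b = π·m·cos α = 5.448118
CR = (13.208787 + 23.954089 − 80.243931·sin 19.93176°)/5.448118 = 1.800191
contact ratio ≈ 1.8002

1.8002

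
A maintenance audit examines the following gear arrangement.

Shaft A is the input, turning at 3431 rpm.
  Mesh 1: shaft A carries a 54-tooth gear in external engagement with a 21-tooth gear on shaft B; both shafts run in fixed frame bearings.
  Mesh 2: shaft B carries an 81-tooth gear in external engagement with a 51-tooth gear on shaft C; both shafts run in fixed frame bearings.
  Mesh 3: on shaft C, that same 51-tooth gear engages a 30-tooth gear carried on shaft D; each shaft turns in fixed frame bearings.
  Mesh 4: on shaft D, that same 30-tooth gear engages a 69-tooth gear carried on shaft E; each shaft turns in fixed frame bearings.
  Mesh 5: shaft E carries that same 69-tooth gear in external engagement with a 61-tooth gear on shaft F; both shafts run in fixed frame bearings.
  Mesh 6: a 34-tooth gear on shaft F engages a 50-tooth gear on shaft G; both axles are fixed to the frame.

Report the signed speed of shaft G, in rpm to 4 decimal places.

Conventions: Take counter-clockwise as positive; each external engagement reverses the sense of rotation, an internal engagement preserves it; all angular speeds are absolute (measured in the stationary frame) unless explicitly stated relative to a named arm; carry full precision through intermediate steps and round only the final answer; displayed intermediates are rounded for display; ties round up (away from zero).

recognized (7 fixed axles, 6 meshes): fixed-axis compound train
mesh 1 [54T→21T]: ω = 3431.0000×54/21 = 8822.5714 rpm, sense flips to −
mesh 2 [81T→51T]: ω = 8822.5714×81/51 = 14012.3193 rpm, sense flips to +
mesh 3 [51T→30T]: ω = 14012.3193×51/30 = 23820.9429 rpm, sense flips to −
mesh 4 [30T→69T]: ω = 23820.9429×30/69 = 10356.9317 rpm, sense flips to +
mesh 5 [69T→61T]: ω = 10356.9317×69/61 = 11715.2178 rpm, sense flips to −
mesh 6 [34T→50T]: ω = 11715.2178×34/50 = 7966.3481 rpm, sense flips to +
signed output speed = +7966.3481 rpm

+7966.3481 rpm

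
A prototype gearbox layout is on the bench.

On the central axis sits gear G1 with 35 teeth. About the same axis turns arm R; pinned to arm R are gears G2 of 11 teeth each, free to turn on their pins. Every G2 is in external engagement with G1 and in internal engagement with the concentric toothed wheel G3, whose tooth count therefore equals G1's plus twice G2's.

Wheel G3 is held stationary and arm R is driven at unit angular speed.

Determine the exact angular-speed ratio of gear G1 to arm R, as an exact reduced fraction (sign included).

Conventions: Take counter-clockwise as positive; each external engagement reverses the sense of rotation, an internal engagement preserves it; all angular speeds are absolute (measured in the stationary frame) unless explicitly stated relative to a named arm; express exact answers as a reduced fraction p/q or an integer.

92/35

recognized (axles ride arm R): planetary set, 35/11/57 teeth
ring teeth: 35 + 2·11 = 57
35(ω_sun−ω_arm) = −57(ω_ring−ω_arm),  ω_ring = 0, ω_arm = 1
ω_sun = 1 − (57/35)(0−1) = 92/35
ω_out/ω_in = 92/35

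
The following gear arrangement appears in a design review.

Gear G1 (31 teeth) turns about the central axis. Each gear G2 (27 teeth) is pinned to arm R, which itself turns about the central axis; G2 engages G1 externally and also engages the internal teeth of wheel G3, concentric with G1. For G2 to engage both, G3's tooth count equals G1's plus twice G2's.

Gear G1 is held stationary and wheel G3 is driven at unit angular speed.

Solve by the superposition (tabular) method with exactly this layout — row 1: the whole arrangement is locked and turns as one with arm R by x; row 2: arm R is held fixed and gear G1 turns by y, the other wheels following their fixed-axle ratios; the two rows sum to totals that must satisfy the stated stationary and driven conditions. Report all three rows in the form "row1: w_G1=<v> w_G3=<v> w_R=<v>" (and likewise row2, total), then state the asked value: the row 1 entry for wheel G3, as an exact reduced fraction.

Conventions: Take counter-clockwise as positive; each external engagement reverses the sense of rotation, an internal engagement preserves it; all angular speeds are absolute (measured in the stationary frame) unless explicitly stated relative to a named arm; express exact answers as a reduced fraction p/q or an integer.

row1: w_G1=85/116 w_G3=85/116 w_R=85/116
row2: w_G1=-85/116 w_G3=31/116 w_R=0
total: w_G1=0 w_G3=1 w_R=85/116
asked value: 85/116

topology: planetary set — G1 31T / G2 27T / G3 85T, arm = carrier (Willis)
row 1 — lock + rotate with arm: ω_sun = ω_ring = ω_arm = x
superposition row 2 [arm held]: sun y, ring −(31/85)·y, arm 0
boundary: total ω_sun = x + y = 0 and total ω_ring = x − (31/85)·y = 1  ⇒  y = -85/116, x = 85/116
row 2 ring = −(31/85)·(-85/116) = 31/116
totals (row 1 + row 2): sun 85/116 + (-85/116) = 0, ring 85/116 + 31/116 = 1, arm 85/116 + 0 = 85/116
asked cell (row1, ring) = 85/116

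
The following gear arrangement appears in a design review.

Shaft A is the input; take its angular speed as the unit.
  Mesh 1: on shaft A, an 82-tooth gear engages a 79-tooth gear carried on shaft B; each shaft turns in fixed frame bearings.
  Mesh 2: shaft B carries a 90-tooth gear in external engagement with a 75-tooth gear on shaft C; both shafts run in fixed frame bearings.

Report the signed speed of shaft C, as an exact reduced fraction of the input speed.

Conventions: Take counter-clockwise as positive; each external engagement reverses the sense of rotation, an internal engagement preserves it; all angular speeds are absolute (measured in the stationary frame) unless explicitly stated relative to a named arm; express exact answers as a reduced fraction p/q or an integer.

492/395

2-mesh fixed-axis compound train (all bearings frame-fixed)
mesh 1 [82T→79T]: |ω|/ω_in = 1×82/79 = 82/79, sense flips to −
mesh 2 [90T→75T]: |ω|/ω_in = (82/79)×90/75 = 492/395, sense flips to +
signed output speed (× input speed) = 492/395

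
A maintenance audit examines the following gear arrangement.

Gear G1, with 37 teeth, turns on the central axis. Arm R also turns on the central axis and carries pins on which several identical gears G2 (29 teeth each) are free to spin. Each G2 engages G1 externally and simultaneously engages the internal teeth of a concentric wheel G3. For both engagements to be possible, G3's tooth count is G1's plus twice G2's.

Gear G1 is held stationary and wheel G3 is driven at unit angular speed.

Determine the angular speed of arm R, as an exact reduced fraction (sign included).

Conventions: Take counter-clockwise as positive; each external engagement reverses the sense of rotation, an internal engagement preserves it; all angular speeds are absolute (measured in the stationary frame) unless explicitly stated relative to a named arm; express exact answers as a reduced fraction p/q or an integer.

planetary set (37T centre, 29T on arm, 95T internal) — Willis relation
ring teeth: 37 + 2·29 = 95
37(ω_sun−ω_arm) = −95(ω_ring−ω_arm),  ω_sun = 0, ω_ring = 1
37(0−ω_arm) = −95(1−ω_arm)  ⇒  132·ω_arm = 95  ⇒  ω_arm = 95/132
exact speed ratio = 95/132

95/132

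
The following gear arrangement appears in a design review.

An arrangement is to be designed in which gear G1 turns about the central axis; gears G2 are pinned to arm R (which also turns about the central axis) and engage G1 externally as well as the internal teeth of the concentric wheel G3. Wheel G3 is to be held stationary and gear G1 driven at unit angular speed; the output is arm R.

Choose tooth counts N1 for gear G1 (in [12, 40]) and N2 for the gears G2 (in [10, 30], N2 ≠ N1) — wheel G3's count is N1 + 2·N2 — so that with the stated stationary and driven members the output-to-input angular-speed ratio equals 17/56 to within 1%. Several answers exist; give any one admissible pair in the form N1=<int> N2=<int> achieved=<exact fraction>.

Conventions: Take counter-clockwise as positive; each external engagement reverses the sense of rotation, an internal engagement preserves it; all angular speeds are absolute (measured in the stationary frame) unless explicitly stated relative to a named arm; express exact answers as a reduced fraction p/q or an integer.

N1=17 N2=11 achieved=17/56

topology: planetary set — design target 17/56, arm = carrier (Willis)
Willis with ω_ring = 0: ω_arm/ω_sun = N1/(N1+N3); set equal to 17/56  ⇒  N3/N1 = 1/(17/56) − 1 = 39/17
N3 = N1 + 2·N2  ⇒  N2/N1 = (N3/N1 − 1)/2 = (39/17 − 1)/2 = 11/17
smallest multiple with N1 ≥ 12 and N2 ≥ 10: k = 1  ⇒  N1 = 1·17 = 17, N2 = 1·11 = 11 (N1 ≤ 40, N2 ≤ 30, N2 ≠ N1 ✓), N3 = 17 + 2·11 = 39
check: N1/(N1+N3) with N1 = 17, N3 = 39 gives 17/56; |achieved − target| = 0 ≤ 17/5600 ✓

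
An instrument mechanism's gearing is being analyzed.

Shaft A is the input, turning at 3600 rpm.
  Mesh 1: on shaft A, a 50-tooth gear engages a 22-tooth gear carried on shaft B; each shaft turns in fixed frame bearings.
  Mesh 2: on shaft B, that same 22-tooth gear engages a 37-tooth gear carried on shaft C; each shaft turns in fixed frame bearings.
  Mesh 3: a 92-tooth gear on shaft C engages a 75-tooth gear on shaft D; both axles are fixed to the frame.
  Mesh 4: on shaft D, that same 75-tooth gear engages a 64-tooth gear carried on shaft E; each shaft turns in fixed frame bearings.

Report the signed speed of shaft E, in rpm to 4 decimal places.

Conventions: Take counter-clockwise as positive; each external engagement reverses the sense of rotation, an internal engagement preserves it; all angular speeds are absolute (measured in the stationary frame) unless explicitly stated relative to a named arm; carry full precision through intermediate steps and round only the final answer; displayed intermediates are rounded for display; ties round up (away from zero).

class = fixed-axis compound train [4 meshes; 4 ratios multiply, 4 sense flips]
mesh 1 [50T→22T]: ω = 3600.0000×50/22 = 8181.8182 rpm, sense flips to −
mesh 2 [22T→37T]: ω = 8181.8182×22/37 = 4864.8649 rpm, sense flips to +
mesh 3 [92T→75T]: ω = 4864.8649×92/75 = 5967.5676 rpm, sense flips to −
mesh 4 [75T→64T]: ω = 5967.5676×75/64 = 6993.2432 rpm, sense flips to +
signed output speed = +6993.2432 rpm

+6993.2432 rpm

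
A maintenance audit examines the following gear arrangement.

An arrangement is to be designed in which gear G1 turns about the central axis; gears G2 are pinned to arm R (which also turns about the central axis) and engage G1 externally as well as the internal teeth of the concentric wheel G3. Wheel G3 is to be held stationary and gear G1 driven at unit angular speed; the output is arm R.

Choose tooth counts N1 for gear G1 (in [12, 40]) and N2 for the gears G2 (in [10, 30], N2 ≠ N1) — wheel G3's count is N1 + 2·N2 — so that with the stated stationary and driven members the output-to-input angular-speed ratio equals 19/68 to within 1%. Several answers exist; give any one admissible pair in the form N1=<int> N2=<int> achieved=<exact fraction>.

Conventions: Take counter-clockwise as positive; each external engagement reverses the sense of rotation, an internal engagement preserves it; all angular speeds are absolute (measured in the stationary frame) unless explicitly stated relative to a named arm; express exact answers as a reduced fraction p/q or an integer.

N1=19 N2=15 achieved=19/68

planetary set to be sized for 19/68 (Willis relation)
Willis with ω_ring = 0: ω_arm/ω_sun = N1/(N1+N3); set equal to 19/68  ⇒  N3/N1 = 1/(19/68) − 1 = 49/19
N3 = N1 + 2·N2  ⇒  N2/N1 = (N3/N1 − 1)/2 = (49/19 − 1)/2 = 15/19
smallest multiple with N1 ≥ 12 and N2 ≥ 10: k = 1  ⇒  N1 = 1·19 = 19, N2 = 1·15 = 15 (N1 ≤ 40, N2 ≤ 30, N2 ≠ N1 ✓), N3 = 19 + 2·15 = 49
check: N1/(N1+N3) with N1 = 19, N3 = 49 gives 19/68; |achieved − target| = 0 ≤ 19/6800 ✓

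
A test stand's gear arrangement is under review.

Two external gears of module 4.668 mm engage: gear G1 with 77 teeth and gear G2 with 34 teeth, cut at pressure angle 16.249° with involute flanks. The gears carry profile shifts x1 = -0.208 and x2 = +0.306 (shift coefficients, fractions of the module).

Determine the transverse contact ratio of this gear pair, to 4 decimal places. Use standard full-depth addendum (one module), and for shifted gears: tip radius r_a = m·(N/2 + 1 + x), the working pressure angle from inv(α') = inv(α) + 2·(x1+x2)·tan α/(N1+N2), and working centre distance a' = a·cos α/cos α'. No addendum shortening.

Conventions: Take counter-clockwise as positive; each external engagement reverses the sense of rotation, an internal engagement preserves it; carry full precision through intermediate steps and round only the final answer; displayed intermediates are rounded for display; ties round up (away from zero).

1.9055

recognized (one external pair, fixed centres): single-mesh tooth geometry, m = 4.668, N1 = 77, N2 = 34
base radii: r_b1 = 172.539117, r_b2 = 76.186104
tip radii: r_a1 = 183.415056, r_a2 = 85.452408
inv(α') = inv(16.249°) + 2·(-0.208+0.306)·tan α/(77+34) = 0.00837057  ⇒  α' = 16.58857°
a' = a·cos α / cos α' = 259.0740·cos 16.249°/cos 16.58857° = 259.526844
action lengths: √(r_a1²−r_b1²) = 62.220059, √(r_a2²−r_b2²) = 38.701313
base pitch p_b = π·m·cos α = 14.079159
CR = (62.220059 + 38.701313 − 259.526844·sin 16.58857°)/14.079159 = 1.905454
contact ratio ≈ 1.9055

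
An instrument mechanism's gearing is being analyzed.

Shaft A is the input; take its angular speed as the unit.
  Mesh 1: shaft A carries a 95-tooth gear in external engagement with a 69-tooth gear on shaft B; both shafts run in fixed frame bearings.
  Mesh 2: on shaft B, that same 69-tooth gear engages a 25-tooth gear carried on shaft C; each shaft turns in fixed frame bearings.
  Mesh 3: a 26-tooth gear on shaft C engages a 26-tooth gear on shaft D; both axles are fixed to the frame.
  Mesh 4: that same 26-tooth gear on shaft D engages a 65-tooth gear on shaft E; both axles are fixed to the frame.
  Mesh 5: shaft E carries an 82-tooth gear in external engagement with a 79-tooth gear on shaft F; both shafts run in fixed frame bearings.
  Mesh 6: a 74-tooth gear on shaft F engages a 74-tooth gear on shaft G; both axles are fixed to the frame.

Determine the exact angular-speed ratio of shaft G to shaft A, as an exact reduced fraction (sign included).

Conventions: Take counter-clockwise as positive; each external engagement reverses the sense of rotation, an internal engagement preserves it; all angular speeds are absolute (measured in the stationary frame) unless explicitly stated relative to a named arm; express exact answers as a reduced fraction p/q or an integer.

class = fixed-axis compound train [6 meshes; 6 ratios multiply, 6 sense flips]
mesh 1 [95T→69T]: running ratio 95/69, sense −
mesh 2 [69T→25T]: running ratio 19/5, sense +
mesh 3 [26T→26T]: running ratio 19/5, sense −
mesh 4 [26T→65T]: running ratio 38/25, sense +
mesh 5 [82T→79T]: running ratio 3116/1975, sense −
mesh 6 [74T→74T]: running ratio 3116/1975, sense +
ω_out/ω_in = 3116/1975

3116/1975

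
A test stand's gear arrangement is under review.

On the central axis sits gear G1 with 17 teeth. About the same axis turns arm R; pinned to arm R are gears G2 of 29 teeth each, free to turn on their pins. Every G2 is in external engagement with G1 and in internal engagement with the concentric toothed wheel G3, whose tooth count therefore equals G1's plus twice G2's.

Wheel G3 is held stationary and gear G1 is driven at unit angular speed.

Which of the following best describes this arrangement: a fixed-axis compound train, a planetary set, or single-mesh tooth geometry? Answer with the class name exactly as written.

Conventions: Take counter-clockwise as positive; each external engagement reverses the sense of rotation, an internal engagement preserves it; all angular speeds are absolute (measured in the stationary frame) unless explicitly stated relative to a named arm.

recognized (axles ride arm R): planetary set, 17/29/75 teeth
classification: planetary set

planetary set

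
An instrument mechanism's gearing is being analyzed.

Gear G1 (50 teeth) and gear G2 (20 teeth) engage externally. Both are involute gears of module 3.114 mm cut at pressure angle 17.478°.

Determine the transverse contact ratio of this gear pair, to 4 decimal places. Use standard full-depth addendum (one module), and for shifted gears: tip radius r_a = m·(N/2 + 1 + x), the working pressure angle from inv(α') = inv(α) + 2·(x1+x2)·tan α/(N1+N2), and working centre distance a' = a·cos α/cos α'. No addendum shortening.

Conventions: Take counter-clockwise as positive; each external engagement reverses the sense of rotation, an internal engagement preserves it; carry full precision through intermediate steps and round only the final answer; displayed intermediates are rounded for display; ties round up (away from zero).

1.7785

recognized (one external pair, fixed centres): single-mesh tooth geometry, m = 3.114, N1 = 50, N2 = 20
base radii: r_b1 = 74.255848, r_b2 = 29.702339
tip radii: r_a1 = 80.964000, r_a2 = 34.254000
no profile shift: α' = α, a' = a
action lengths: √(r_a1²−r_b1²) = 32.268225, √(r_a2²−r_b2²) = 17.061875
base pitch p_b = π·m·cos α = 9.331265
CR = (32.268225 + 17.061875 − 108.990000·sin 17.47800°)/9.331265 = 1.778547
contact ratio ≈ 1.7785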